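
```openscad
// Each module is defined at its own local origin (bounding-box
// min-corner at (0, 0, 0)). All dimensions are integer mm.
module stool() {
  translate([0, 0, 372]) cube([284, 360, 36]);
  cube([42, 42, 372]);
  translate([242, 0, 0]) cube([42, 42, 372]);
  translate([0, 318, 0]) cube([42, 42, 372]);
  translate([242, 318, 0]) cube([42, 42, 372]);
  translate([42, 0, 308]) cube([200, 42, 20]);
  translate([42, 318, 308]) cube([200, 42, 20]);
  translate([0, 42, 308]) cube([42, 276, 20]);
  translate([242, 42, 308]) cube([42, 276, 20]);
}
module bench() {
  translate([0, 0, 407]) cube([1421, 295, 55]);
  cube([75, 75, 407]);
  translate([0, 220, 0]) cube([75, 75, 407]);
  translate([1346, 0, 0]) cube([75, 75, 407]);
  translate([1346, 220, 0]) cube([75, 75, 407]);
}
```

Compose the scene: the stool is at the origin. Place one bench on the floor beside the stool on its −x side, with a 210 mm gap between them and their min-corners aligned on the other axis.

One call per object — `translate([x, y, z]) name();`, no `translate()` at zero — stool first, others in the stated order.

stool();
translate([-1631, 0, 0]) bench();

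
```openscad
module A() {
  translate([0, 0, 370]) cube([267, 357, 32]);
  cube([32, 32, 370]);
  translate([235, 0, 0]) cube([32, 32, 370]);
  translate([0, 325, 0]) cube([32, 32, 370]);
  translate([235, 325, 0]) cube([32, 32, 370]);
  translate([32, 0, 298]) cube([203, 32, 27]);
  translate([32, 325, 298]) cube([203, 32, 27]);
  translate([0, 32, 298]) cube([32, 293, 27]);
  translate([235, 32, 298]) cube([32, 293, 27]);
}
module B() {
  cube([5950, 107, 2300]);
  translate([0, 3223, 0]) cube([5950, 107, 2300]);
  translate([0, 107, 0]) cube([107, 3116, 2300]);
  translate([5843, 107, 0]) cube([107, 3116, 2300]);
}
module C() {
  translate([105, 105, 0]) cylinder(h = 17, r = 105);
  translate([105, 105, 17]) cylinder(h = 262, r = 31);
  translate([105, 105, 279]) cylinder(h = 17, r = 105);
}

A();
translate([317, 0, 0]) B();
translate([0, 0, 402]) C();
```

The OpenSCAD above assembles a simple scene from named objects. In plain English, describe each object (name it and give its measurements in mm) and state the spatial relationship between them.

A is a four-legged stool. The seat is a 267×357×32 mm slab whose top surface is at z = 402 mm; four square legs, each 32×32 mm in cross-section, run from the floor (z = 0) to the underside of the seat, each flush with a corner of the seat. Four stretchers, 32 mm wide and 27 mm tall, connect adjacent legs with their undersides at z = 298 mm, each running between the inner faces of the legs it joins and aligned with the legs' outer faces on the other axis.

B is a box-shaped house frame (walls only): outside footprint 5950×3330 mm, wall height 2300 mm, wall thickness 107 mm. The two y-facing walls run the full x-width; the two x-facing walls fit between the inner faces of the y-facing walls.

C is a spool: two coaxial disc flanges of radius 105 mm and thickness 17 mm, joined by a core cylinder of radius 31 mm and height 262 mm. The lower flange rests on z = 0 and the three cylinders share a vertical axis.

The house frame is on the floor beside the stool on its +x side. The spool is on top of the stool.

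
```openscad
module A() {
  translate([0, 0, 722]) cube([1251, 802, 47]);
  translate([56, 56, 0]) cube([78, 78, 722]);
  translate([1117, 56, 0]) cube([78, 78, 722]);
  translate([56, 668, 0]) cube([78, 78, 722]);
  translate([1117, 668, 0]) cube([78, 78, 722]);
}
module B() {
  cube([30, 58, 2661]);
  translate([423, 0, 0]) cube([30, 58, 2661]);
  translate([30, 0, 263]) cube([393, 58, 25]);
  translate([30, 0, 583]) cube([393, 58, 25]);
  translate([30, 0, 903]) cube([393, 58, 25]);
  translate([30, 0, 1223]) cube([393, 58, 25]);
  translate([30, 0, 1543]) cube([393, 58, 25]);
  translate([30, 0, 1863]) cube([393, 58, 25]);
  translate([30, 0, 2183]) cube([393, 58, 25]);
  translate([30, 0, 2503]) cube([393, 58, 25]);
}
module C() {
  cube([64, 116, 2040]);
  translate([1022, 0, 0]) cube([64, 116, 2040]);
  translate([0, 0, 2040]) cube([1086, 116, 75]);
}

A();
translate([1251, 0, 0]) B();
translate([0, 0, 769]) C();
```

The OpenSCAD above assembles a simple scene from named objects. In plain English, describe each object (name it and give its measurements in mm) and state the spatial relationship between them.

A is a table with a 1251×802 mm rectangular top, 47 mm thick, top surface at z = 769 mm, supported by four 78×78 mm square legs, each inset 56 mm from the nearest pair of top edges, running from the floor.

B is a straight ladder. Two 30×58 mm vertical rails, 2661 mm tall, stand 453 mm apart (outside-to-outside) with their front faces coplanar on the −y side. 8 rungs, each 58 mm deep and 25 mm tall, span between the inner faces of the rails, front faces flush with the rails. The lowest rung's underside is at z = 263 mm and rungs are spaced 320 mm apart (underside to underside).

C is a rectangular door frame: two vertical jambs of 64×116 mm section, 2040 mm tall, with a clear opening 958 mm wide between their inner faces. A header 75 mm tall and 116 mm deep lies on top of the jambs and spans the full outside width.

The ladder is against the table's +x side, with their −y faces flush. The door frame is on top of the table.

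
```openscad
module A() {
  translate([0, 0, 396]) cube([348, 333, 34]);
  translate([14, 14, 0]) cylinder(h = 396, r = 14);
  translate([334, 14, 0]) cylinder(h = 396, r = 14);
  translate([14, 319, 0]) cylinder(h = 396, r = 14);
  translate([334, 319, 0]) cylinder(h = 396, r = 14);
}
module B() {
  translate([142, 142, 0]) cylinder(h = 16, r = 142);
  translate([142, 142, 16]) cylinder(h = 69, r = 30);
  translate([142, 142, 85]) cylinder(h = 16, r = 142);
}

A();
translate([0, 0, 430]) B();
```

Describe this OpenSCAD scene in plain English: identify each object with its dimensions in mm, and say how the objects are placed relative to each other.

A is a four-legged stool. The seat is a 348×333×34 mm slab whose top surface is at z = 430 mm; four round legs, each 28 mm in diameter, run from the floor (z = 0) to the underside of the seat, each leg's axis is inset half a diameter from the nearest pair of seat edges (so the leg's bounding box is flush with the corner).

B is a spool: two coaxial disc flanges of radius 142 mm and thickness 16 mm, joined by a core cylinder of radius 30 mm and height 69 mm. The lower flange rests on z = 0 and the three cylinders share a vertical axis.

The spool is on top of the stool.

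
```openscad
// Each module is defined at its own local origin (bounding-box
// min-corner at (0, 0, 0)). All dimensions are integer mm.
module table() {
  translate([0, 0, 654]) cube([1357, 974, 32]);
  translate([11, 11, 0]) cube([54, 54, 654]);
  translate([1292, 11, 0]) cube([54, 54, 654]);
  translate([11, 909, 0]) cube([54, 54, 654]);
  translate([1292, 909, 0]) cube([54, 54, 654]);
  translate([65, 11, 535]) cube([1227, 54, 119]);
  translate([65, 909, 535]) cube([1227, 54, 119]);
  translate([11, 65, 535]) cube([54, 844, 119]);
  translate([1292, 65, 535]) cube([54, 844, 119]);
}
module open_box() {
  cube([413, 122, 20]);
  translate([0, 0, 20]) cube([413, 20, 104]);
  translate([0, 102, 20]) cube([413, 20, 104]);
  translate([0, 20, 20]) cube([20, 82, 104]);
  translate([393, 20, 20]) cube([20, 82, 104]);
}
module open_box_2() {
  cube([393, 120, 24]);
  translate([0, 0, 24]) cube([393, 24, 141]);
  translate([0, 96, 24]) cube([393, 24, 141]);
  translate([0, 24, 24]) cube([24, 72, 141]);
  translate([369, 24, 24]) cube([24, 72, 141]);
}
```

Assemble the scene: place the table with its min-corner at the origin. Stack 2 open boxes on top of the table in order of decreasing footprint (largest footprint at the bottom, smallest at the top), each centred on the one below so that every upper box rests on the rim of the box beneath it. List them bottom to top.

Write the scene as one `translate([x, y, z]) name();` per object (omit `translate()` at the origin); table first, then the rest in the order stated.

table();
translate([472, 426, 686]) open_box();
translate([482, 427, 810]) open_box_2();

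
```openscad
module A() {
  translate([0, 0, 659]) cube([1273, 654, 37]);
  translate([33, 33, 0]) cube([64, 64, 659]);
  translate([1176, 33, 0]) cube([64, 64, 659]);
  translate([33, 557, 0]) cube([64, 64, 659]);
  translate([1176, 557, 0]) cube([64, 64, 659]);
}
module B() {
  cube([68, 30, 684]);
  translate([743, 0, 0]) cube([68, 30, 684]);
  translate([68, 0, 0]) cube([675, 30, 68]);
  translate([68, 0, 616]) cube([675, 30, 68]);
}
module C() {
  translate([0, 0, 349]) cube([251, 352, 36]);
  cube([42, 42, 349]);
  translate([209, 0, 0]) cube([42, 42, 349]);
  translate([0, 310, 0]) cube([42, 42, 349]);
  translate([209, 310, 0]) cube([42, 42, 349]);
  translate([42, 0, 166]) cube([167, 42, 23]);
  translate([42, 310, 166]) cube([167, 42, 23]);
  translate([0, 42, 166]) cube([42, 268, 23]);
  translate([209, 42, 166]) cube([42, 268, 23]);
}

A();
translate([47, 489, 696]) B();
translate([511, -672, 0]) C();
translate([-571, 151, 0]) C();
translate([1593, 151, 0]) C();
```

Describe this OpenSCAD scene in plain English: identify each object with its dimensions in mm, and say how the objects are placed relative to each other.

A is a rectangular dining table. The top is 1273×654×37 mm with its upper surface at z = 696 mm. It stands on four 64×64 mm square legs, each inset 33 mm from the nearest pair of top edges, running from the floor to the underside of the top.

B is a picture frame with a 675×548 mm rectangular opening (x by z) and a uniform 68 mm border on every side. Frame depth is 30 mm along y. It is built from two vertical stiles running the full outside height and two horizontal rails spanning the gap between the stiles.

C is a four-legged stool. The seat is 251×352 mm, 36 mm thick, top at z = 385 mm. It stands on four square legs, each 42×42 mm in cross-section, from z = 0 to the seat underside, each flush with a corner of the seat. Four stretchers, 42 mm wide and 23 mm tall, connect adjacent legs with their undersides at z = 166 mm, each running between the inner faces of the legs it joins and aligned with the legs' outer faces on the other axis.

The picture frame is on top of the table. Three stools sit around the table at the −y, −x, +x sides.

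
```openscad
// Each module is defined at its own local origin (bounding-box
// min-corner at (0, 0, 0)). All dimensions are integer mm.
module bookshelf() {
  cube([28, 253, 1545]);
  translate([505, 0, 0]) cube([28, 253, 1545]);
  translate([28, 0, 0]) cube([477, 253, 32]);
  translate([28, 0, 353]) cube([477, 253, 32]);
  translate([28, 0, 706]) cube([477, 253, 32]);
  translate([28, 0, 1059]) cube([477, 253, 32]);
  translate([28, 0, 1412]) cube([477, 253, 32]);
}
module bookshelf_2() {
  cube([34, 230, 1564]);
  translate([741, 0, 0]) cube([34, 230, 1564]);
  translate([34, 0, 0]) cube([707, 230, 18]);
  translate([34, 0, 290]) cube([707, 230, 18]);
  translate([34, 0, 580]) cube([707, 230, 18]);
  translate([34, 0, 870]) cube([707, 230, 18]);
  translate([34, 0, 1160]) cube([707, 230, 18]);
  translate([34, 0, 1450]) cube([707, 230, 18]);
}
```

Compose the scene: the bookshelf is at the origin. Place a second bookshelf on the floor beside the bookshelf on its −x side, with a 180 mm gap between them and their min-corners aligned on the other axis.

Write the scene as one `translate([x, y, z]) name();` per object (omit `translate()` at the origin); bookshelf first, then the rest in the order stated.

bookshelf();
translate([-955, 0, 0]) bookshelf_2();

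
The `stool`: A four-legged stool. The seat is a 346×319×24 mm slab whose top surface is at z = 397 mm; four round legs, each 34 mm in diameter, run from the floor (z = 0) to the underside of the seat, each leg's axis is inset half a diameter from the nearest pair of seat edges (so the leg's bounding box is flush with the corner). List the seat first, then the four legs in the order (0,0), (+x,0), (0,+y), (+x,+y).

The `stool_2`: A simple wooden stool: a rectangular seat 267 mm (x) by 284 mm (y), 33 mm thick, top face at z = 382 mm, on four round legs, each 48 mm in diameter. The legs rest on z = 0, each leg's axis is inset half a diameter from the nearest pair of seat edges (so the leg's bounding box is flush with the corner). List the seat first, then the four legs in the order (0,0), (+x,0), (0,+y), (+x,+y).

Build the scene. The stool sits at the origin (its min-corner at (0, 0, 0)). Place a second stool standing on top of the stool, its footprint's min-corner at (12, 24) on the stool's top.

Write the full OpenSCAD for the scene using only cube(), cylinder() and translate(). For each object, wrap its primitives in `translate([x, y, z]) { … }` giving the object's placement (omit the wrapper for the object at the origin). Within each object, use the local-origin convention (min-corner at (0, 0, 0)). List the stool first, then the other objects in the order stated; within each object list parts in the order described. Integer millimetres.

translate([0, 0, 373]) cube([346, 319, 24]);
translate([17, 17, 0]) cylinder(h = 373, r = 17);
translate([329, 17, 0]) cylinder(h = 373, r = 17);
translate([17, 302, 0]) cylinder(h = 373, r = 17);
translate([329, 302, 0]) cylinder(h = 373, r = 17);
translate([12, 24, 397]) {
  translate([0, 0, 349]) cube([267, 284, 33]);
  translate([24, 24, 0]) cylinder(h = 349, r = 24);
  translate([243, 24, 0]) cylinder(h = 349, r = 24);
  translate([24, 260, 0]) cylinder(h = 349, r = 24);
  translate([243, 260, 0]) cylinder(h = 349, r = 24);
}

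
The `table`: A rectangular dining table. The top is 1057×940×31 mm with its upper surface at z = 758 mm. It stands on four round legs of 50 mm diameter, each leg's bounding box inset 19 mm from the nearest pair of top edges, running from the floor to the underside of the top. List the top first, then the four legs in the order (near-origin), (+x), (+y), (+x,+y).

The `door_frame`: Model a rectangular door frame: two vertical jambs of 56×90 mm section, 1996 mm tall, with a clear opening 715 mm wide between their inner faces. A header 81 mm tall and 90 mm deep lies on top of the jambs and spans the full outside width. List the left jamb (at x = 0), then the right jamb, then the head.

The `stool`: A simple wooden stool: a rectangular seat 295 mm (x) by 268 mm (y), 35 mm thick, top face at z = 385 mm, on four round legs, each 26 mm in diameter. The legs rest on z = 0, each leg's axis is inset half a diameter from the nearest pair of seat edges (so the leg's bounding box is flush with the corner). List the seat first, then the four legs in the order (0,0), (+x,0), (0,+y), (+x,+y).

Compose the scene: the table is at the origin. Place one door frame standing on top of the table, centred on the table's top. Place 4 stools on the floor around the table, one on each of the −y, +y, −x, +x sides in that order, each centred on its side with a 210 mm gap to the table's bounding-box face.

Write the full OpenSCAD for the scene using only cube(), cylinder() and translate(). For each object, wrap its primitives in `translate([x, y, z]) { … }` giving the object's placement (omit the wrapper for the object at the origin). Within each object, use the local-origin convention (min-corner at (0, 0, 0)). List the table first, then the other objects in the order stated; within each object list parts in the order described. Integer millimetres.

translate([0, 0, 727]) cube([1057, 940, 31]);
translate([44, 44, 0]) cylinder(h = 727, r = 25);
translate([1013, 44, 0]) cylinder(h = 727, r = 25);
translate([44, 896, 0]) cylinder(h = 727, r = 25);
translate([1013, 896, 0]) cylinder(h = 727, r = 25);
translate([115, 425, 758]) {
  cube([56, 90, 1996]);
  translate([771, 0, 0]) cube([56, 90, 1996]);
  translate([0, 0, 1996]) cube([827, 90, 81]);
}
translate([381, -478, 0]) {
  translate([0, 0, 350]) cube([295, 268, 35]);
  translate([13, 13, 0]) cylinder(h = 350, r = 13);
  translate([282, 13, 0]) cylinder(h = 350, r = 13);
  translate([13, 255, 0]) cylinder(h = 350, r = 13);
  translate([282, 255, 0]) cylinder(h = 350, r = 13);
}
translate([381, 1150, 0]) {
  translate([0, 0, 350]) cube([295, 268, 35]);
  translate([13, 13, 0]) cylinder(h = 350, r = 13);
  translate([282, 13, 0]) cylinder(h = 350, r = 13);
  translate([13, 255, 0]) cylinder(h = 350, r = 13);
  translate([282, 255, 0]) cylinder(h = 350, r = 13);
}
translate([-505, 336, 0]) {
  translate([0, 0, 350]) cube([295, 268, 35]);
  translate([13, 13, 0]) cylinder(h = 350, r = 13);
  translate([282, 13, 0]) cylinder(h = 350, r = 13);
  translate([13, 255, 0]) cylinder(h = 350, r = 13);
  translate([282, 255, 0]) cylinder(h = 350, r = 13);
}
translate([1267, 336, 0]) {
  translate([0, 0, 350]) cube([295, 268, 35]);
  translate([13, 13, 0]) cylinder(h = 350, r = 13);
  translate([282, 13, 0]) cylinder(h = 350, r = 13);
  translate([13, 255, 0]) cylinder(h = 350, r = 13);
  translate([282, 255, 0]) cylinder(h = 350, r = 13);
}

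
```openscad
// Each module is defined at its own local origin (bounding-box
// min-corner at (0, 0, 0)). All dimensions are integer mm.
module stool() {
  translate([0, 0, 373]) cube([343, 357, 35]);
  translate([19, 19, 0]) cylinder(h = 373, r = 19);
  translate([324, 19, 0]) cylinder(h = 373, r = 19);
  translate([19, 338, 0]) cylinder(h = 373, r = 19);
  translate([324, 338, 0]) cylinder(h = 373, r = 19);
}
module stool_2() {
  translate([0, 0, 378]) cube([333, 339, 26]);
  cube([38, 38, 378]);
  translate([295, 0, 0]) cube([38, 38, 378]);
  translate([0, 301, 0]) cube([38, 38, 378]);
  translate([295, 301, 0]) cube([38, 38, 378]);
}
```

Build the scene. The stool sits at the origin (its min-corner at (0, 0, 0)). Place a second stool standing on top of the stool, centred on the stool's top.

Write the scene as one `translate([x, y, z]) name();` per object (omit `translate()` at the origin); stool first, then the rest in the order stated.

stool();
translate([5, 9, 408]) stool_2();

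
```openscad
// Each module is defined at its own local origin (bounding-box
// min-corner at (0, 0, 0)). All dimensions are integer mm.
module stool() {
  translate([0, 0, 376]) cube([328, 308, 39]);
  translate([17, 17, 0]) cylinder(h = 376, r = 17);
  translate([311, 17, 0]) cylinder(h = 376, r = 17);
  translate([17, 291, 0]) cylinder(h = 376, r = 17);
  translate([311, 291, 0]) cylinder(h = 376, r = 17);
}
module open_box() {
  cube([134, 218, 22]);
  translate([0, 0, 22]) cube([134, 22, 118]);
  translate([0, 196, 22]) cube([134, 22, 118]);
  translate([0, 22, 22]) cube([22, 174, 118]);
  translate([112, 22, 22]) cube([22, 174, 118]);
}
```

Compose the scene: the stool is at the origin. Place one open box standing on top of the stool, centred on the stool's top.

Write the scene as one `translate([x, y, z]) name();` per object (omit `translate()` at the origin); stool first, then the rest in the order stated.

stool();
translate([97, 45, 415]) open_box();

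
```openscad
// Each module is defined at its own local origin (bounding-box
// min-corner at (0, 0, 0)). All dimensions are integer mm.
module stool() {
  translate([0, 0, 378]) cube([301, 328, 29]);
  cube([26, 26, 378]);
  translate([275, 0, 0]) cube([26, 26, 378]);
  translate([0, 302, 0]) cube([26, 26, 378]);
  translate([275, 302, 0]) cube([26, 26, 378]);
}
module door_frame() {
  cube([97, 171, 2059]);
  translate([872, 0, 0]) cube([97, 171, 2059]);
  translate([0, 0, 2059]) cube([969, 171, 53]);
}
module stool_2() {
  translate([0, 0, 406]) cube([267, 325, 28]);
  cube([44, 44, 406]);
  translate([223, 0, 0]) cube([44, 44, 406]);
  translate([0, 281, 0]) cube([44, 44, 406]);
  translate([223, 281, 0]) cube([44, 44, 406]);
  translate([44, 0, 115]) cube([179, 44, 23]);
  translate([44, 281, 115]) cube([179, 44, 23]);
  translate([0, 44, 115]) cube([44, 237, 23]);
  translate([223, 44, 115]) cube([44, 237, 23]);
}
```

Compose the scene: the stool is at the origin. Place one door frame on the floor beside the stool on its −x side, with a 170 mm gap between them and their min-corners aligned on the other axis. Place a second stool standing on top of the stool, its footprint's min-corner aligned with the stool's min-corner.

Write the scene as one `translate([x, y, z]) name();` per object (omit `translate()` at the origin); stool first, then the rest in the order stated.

stool();
translate([-1139, 0, 0]) door_frame();
translate([0, 0, 407]) stool_2();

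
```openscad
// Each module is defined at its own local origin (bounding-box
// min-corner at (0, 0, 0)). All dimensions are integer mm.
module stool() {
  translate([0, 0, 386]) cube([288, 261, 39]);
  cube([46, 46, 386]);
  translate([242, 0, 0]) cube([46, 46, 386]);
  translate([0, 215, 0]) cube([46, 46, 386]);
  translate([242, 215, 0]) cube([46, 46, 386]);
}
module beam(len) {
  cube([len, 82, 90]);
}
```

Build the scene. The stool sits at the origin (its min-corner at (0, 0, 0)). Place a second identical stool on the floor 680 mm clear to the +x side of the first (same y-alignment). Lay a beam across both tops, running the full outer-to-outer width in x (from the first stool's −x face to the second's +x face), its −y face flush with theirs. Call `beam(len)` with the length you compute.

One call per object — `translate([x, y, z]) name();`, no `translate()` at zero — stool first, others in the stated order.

stool();
translate([968, 0, 0]) stool();
translate([0, 0, 425]) beam(1256);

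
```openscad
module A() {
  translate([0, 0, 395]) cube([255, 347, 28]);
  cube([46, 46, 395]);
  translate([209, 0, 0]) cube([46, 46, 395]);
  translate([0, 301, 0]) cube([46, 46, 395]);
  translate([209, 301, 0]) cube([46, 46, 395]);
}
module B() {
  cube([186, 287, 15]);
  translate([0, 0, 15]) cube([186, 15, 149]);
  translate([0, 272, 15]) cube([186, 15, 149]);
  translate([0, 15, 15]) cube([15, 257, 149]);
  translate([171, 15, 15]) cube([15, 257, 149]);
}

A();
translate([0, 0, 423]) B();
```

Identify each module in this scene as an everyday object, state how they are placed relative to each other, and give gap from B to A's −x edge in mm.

The open box's min-x is at 0; the stool's min-x is 0; gap = 0 mm.

A is a stool. B is an open box. The open box is on top of the stool. The gap from the open box to the stool's −x edge is 0 mm.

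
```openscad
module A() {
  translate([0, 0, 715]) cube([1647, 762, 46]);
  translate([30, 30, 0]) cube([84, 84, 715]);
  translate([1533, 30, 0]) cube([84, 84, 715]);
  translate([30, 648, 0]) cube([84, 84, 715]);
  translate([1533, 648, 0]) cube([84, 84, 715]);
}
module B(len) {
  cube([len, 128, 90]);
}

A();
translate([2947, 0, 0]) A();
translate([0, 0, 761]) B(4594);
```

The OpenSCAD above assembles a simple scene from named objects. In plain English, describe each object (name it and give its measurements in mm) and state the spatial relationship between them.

A is a table with a 1647×762 mm rectangular top, 46 mm thick, top surface at z = 761 mm, supported by four 84×84 mm square legs, each inset 30 mm from the nearest pair of top edges, running from the floor.

B is a rectangular beam 4594 mm long (x), 128 mm deep (y), 90 mm thick (z).

The beam spans the tops of two tables placed 1300 mm apart, resting at z = 761 mm.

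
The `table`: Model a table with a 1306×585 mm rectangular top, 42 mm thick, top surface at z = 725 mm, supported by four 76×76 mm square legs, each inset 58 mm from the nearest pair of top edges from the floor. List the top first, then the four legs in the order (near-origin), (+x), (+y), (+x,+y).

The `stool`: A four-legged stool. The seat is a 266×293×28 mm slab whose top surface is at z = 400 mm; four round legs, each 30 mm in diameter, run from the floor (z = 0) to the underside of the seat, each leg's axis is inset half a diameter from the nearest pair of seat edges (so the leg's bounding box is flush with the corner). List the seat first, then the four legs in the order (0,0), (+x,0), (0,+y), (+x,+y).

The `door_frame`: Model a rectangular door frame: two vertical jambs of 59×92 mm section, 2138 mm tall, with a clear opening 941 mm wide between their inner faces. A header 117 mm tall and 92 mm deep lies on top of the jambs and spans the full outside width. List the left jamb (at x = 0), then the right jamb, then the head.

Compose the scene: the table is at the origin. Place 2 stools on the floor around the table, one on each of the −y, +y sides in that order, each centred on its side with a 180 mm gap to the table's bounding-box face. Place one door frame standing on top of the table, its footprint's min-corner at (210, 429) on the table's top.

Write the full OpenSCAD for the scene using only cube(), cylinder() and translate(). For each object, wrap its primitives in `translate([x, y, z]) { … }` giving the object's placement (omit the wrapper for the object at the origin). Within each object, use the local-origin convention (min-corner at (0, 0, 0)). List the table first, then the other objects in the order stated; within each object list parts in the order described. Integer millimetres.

translate([0, 0, 683]) cube([1306, 585, 42]);
translate([58, 58, 0]) cube([76, 76, 683]);
translate([1172, 58, 0]) cube([76, 76, 683]);
translate([58, 451, 0]) cube([76, 76, 683]);
translate([1172, 451, 0]) cube([76, 76, 683]);
translate([520, -473, 0]) {
  translate([0, 0, 372]) cube([266, 293, 28]);
  translate([15, 15, 0]) cylinder(h = 372, r = 15);
  translate([251, 15, 0]) cylinder(h = 372, r = 15);
  translate([15, 278, 0]) cylinder(h = 372, r = 15);
  translate([251, 278, 0]) cylinder(h = 372, r = 15);
}
translate([520, 765, 0]) {
  translate([0, 0, 372]) cube([266, 293, 28]);
  translate([15, 15, 0]) cylinder(h = 372, r = 15);
  translate([251, 15, 0]) cylinder(h = 372, r = 15);
  translate([15, 278, 0]) cylinder(h = 372, r = 15);
  translate([251, 278, 0]) cylinder(h = 372, r = 15);
}
translate([210, 429, 725]) {
  cube([59, 92, 2138]);
  translate([1000, 0, 0]) cube([59, 92, 2138]);
  translate([0, 0, 2138]) cube([1059, 92, 117]);
}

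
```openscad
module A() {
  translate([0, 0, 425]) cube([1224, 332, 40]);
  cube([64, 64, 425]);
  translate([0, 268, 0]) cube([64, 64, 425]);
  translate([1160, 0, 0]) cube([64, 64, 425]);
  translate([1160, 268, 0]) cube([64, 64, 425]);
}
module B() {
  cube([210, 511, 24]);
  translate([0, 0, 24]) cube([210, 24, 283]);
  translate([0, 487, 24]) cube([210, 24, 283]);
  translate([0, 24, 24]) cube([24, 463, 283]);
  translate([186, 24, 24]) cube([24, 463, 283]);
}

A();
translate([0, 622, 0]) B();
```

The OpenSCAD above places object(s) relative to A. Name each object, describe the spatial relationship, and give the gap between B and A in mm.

A is a bench. B is an open box. The open box is on the floor beside the bench on its +y side. The gap between the open box and the bench is 290 mm.

The open box's nearest face is 290 mm from the bench's +y face.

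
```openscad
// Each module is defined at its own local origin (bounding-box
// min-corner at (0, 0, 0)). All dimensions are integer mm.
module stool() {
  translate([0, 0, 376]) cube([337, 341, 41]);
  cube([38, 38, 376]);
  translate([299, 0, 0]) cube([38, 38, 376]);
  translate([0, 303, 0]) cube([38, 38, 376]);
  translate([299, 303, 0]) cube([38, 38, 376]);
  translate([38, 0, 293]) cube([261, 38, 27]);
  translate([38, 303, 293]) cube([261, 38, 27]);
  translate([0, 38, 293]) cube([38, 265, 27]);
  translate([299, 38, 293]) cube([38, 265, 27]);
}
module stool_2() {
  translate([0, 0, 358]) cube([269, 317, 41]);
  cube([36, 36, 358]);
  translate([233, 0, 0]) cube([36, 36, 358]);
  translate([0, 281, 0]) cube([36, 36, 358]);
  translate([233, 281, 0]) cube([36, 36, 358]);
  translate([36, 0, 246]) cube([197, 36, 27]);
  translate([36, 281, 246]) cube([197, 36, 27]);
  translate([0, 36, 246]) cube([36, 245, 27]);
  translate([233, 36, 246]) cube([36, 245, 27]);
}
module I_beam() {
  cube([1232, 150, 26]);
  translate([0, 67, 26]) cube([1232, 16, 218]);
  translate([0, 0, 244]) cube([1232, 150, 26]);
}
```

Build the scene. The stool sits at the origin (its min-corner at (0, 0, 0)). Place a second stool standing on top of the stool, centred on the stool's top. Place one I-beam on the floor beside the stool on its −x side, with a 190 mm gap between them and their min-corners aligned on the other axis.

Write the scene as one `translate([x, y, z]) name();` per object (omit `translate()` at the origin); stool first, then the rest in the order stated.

stool();
translate([34, 12, 417]) stool_2();
translate([-1422, 0, 0]) I_beam();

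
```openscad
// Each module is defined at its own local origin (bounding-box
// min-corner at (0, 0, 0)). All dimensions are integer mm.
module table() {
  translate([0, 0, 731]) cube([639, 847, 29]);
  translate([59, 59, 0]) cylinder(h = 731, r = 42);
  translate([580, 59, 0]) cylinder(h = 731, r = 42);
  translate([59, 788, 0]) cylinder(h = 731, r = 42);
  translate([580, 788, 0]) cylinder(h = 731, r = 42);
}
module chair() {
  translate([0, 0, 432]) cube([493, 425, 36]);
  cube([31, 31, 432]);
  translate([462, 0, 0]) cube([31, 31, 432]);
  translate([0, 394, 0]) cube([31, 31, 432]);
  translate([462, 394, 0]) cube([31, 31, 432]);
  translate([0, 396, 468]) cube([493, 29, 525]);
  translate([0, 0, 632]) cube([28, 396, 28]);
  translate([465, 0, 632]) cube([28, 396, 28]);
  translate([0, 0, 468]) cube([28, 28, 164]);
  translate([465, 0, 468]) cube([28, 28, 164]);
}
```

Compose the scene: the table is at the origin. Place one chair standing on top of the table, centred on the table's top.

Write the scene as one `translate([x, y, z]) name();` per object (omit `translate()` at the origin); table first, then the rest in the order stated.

table();
translate([73, 211, 760]) chair();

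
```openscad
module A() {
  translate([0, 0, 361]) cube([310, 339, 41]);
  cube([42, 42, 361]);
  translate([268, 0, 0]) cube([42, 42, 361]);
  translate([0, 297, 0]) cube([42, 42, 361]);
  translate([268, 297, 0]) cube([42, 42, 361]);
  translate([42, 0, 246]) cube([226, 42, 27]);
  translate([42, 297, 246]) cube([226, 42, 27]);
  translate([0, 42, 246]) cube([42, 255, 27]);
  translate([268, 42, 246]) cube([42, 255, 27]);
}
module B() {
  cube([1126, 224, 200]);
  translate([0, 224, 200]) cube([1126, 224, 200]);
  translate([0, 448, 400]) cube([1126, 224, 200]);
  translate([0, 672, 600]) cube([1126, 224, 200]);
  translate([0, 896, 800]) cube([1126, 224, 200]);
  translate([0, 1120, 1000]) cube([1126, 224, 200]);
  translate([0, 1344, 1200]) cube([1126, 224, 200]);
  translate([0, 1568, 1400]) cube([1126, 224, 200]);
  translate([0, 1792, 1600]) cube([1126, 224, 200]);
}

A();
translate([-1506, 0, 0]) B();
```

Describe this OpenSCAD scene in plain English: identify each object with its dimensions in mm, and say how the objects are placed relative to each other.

A is a four-legged stool. The seat is a 310×339×41 mm slab whose top surface is at z = 402 mm; four square legs, each 42×42 mm in cross-section, run from the floor (z = 0) to the underside of the seat, each flush with a corner of the seat. Four stretchers, 42 mm wide and 27 mm tall, connect adjacent legs with their undersides at z = 246 mm, each running between the inner faces of the legs it joins and aligned with the legs' outer faces on the other axis.

B is a run of 9 identical solid stair steps. Each tread is 1126×224 mm and each step block is 200 mm high. Step 1 rests on the floor; step k is offset from step 1 by (k−1)×224 mm in y and (k−1)×200 mm in z.

The staircase is on the floor beside the stool on its −x side.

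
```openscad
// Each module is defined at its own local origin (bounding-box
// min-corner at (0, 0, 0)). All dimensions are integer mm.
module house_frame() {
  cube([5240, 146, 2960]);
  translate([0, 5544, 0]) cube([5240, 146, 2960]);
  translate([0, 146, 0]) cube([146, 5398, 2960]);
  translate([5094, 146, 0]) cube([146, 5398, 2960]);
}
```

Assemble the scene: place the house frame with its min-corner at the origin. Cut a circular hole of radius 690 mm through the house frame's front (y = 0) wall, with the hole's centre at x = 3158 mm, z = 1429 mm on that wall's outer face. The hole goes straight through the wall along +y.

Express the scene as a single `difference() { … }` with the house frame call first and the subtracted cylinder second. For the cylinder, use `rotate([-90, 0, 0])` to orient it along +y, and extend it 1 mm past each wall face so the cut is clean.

difference() {
  house_frame();
  translate([3158, -1, 1429]) rotate([-90, 0, 0]) cylinder(h = 148, r = 690);
}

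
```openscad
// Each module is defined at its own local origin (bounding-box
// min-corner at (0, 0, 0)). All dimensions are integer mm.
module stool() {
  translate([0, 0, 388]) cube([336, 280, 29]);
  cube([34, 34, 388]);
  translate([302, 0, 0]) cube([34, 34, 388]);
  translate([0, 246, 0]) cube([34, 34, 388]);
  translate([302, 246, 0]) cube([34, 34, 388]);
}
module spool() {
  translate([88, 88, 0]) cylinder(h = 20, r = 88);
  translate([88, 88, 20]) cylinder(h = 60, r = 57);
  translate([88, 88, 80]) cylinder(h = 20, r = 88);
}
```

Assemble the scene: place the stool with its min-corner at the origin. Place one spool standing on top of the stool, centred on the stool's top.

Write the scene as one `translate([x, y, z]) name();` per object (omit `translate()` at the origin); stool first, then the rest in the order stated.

stool();
translate([80, 52, 417]) spool();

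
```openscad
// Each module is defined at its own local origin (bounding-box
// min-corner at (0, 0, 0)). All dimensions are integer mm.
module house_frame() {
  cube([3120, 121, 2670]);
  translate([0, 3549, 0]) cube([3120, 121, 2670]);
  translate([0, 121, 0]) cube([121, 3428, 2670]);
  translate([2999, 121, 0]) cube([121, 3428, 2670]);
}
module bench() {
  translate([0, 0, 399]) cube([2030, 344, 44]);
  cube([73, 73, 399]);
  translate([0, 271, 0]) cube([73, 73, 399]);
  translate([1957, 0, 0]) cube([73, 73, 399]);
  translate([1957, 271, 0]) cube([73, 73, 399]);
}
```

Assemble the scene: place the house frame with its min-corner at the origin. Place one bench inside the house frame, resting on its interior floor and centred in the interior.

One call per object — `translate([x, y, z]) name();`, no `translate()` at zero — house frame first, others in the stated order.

house_frame();
translate([545, 1663, 0]) bench();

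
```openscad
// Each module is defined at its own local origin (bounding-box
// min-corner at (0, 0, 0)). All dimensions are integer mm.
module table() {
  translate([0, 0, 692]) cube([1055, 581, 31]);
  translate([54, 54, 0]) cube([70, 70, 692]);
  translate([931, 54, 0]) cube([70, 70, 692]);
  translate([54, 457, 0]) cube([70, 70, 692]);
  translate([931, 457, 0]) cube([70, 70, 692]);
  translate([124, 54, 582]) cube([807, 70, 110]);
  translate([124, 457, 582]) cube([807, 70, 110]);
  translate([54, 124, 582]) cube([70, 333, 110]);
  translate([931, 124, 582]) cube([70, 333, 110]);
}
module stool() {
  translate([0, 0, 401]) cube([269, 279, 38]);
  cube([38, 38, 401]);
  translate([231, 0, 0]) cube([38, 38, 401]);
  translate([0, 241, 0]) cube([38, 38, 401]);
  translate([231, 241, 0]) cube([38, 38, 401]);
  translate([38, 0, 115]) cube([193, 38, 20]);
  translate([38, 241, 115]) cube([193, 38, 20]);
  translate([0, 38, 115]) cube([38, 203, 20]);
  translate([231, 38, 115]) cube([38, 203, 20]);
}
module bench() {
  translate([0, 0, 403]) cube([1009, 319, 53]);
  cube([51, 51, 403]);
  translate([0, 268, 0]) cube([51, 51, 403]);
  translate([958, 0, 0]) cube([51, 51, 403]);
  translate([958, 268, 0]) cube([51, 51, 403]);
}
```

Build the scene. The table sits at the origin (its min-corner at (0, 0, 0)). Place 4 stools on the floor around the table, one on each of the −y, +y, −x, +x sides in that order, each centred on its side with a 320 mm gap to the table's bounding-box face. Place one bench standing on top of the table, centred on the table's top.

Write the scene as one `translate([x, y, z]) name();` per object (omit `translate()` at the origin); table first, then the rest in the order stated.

table();
translate([393, -599, 0]) stool();
translate([393, 901, 0]) stool();
translate([-589, 151, 0]) stool();
translate([1375, 151, 0]) stool();
translate([23, 131, 723]) bench();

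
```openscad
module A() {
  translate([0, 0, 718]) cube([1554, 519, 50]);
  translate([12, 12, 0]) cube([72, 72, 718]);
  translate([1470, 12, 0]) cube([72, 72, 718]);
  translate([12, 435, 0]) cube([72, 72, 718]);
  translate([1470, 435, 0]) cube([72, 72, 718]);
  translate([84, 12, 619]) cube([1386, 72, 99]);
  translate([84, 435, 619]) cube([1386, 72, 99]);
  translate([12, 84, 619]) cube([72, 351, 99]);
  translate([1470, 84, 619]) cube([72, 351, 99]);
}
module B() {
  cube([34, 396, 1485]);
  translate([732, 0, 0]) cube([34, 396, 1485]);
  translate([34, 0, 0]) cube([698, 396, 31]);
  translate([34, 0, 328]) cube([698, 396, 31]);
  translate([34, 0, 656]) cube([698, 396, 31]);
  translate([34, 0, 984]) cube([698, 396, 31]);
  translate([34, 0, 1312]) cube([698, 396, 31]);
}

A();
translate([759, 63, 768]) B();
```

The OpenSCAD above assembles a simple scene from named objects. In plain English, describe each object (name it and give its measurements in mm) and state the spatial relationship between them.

A is a table with a 1554×519 mm rectangular top, 50 mm thick, top surface at z = 768 mm, supported by four 72×72 mm square legs, each inset 12 mm from the nearest pair of top edges, running from the floor. Four apron rails, 72 mm thick and 99 mm tall, run between adjacent legs with their top edges flush with the underside of the top and their outer faces flush with the legs' outer faces.

B is an open bookshelf. Two side panels, each 34 mm thick, 396 mm deep and 1485 mm tall, stand 766 mm apart (outside-to-outside). Between them sit 5 shelves, each 31 mm thick and 396 mm deep, spanning the full gap between the sides. The bottom shelf rests on the floor (its underside at z = 0) and the clear gap between one shelf's top and the next shelf's underside is 297 mm.

The bookshelf is on top of the table.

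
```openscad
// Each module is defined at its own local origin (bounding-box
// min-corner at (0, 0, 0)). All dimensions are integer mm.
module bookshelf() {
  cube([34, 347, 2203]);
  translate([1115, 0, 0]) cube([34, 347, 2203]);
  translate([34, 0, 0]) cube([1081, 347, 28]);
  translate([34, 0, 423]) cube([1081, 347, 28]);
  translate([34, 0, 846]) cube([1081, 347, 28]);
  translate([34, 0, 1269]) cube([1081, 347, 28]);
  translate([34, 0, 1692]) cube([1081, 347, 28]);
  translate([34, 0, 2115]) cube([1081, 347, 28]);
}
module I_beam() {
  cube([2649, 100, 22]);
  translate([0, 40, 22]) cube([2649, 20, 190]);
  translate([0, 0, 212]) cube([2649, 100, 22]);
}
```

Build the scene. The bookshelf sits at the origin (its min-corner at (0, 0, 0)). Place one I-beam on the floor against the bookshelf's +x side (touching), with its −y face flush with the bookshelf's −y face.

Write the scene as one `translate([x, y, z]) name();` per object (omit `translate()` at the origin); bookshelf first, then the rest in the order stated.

bookshelf();
translate([1149, 0, 0]) I_beam();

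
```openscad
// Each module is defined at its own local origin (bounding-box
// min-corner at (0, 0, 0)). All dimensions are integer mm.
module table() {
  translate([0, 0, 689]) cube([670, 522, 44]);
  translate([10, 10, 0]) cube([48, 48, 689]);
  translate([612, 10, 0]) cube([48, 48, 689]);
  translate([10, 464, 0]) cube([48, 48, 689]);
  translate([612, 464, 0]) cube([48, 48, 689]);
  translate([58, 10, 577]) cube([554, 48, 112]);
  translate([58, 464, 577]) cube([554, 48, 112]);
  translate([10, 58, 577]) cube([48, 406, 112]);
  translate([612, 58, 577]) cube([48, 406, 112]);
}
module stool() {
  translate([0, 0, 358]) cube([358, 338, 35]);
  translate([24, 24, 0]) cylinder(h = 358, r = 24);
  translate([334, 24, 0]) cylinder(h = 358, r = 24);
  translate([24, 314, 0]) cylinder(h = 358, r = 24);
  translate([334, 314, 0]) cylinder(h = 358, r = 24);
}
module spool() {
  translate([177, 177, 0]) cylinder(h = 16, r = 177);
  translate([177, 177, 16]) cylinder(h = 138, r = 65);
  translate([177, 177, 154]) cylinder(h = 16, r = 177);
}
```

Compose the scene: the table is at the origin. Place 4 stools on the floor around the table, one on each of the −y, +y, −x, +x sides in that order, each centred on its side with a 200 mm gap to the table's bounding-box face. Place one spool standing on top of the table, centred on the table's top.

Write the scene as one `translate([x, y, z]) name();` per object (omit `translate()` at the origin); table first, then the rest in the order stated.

table();
translate([156, -538, 0]) stool();
translate([156, 722, 0]) stool();
translate([-558, 92, 0]) stool();
translate([870, 92, 0]) stool();
translate([158, 84, 733]) spool();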